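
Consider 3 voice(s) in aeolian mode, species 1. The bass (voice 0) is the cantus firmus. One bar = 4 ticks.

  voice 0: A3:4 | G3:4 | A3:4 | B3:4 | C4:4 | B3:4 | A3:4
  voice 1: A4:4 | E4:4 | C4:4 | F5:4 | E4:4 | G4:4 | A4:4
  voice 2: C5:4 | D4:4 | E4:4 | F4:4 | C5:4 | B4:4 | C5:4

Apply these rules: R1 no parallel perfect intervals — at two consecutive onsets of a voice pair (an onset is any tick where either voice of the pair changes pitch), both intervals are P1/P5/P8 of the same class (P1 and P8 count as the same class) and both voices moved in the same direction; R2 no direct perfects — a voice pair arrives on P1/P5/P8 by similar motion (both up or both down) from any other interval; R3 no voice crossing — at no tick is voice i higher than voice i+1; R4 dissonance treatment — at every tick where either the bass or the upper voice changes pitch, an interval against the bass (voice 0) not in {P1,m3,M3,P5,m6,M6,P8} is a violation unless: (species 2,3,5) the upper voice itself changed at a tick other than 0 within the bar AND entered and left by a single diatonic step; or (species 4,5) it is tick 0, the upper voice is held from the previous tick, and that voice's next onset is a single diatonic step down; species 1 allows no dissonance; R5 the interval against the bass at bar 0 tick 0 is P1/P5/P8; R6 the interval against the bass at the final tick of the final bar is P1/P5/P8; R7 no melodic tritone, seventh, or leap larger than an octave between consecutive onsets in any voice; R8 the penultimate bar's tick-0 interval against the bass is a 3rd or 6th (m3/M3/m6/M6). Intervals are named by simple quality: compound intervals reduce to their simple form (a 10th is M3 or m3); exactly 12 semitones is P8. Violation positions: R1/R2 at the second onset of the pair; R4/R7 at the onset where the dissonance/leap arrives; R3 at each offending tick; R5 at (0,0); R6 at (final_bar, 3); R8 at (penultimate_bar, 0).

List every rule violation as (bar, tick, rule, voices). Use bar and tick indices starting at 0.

(0, 0, R5, (0, 2))
(1, 0, R2, (0, 2))
(1, 0, R3, (1, 2))
(1, 0, R7, (2,))
(1, 1, R3, (1, 2))
(1, 2, R3, (1, 2))
(1, 3, R3, (1, 2))
(2, 0, R1, (0, 2))
(3, 0, R2, (1, 2))
(3, 0, R3, (1, 2))
(3, 0, R4, (0, 1))
(3, 0, R4, (0, 2))
(3, 0, R7, (1,))
(3, 1, R3, (1, 2))
(3, 2, R3, (1, 2))
(3, 3, R3, (1, 2))
(4, 0, R2, (0, 2))
(4, 0, R7, (1,))
(5, 0, R1, (0, 2))
(5, 0, R8, (0, 2))
(6, 3, R6, (0, 2))

bar 0: v0=A3 v1=A4 v2=C5 downbeat m3
bar 1: v0=G3 v1=E4 v2=D4 downbeat P5
bar 2: v0=A3 v1=C4 v2=E4 downbeat P5
bar 3: v0=B3 v1=F5 v2=F4 downbeat TT
bar 4: v0=C4 v1=E4 v2=C5 downbeat P8
bar 5: v0=B3 v1=G4 v2=B4 downbeat P8
bar 6: v0=A3 v1=A4 v2=C5 downbeat m3
  -> R5 @ bar 0 tick 0 v(0, 2): opens on m3
  -> R2 @ bar 1 tick 0 v(0, 2): A3/C5 m3 -> G3/D4 P5 similar
  -> R3 @ bar 1 tick 0 v(1, 2): E4 above D4
  -> R7 @ bar 1 tick 0 v(2,): C5->D4 leap 10st
  -> R3 @ bar 1 tick 1 v(1, 2): E4 above D4
  -> R3 @ bar 1 tick 2 v(1, 2): E4 above D4
  -> R3 @ bar 1 tick 3 v(1, 2): E4 above D4
  -> R1 @ bar 2 tick 0 v(0, 2): G3/D4 P5 -> A3/E4 P5 similar
  -> R2 @ bar 3 tick 0 v(1, 2): C4/E4 M3 -> F5/F4 P8 similar
  -> R3 @ bar 3 tick 0 v(1, 2): F5 above F4
  -> R4 @ bar 3 tick 0 v(0, 1): B3/F5 TT untreated
  -> R4 @ bar 3 tick 0 v(0, 2): B3/F4 TT untreated
  -> R7 @ bar 3 tick 0 v(1,): C4->F5 leap 17st
  -> R3 @ bar 3 tick 1 v(1, 2): F5 above F4
  -> R3 @ bar 3 tick 2 v(1, 2): F5 above F4
  -> R3 @ bar 3 tick 3 v(1, 2): F5 above F4
  -> R2 @ bar 4 tick 0 v(0, 2): B3/F4 TT -> C4/C5 P8 similar
  -> R7 @ bar 4 tick 0 v(1,): F5->E4 leap 13st
  -> R1 @ bar 5 tick 0 v(0, 2): C4/C5 P8 -> B3/B4 P8 similar
  -> R8 @ bar 5 tick 0 v(0, 2): penult P8 not 3rd/6th
  -> R6 @ bar 6 tick 3 v(0, 2): closes on m3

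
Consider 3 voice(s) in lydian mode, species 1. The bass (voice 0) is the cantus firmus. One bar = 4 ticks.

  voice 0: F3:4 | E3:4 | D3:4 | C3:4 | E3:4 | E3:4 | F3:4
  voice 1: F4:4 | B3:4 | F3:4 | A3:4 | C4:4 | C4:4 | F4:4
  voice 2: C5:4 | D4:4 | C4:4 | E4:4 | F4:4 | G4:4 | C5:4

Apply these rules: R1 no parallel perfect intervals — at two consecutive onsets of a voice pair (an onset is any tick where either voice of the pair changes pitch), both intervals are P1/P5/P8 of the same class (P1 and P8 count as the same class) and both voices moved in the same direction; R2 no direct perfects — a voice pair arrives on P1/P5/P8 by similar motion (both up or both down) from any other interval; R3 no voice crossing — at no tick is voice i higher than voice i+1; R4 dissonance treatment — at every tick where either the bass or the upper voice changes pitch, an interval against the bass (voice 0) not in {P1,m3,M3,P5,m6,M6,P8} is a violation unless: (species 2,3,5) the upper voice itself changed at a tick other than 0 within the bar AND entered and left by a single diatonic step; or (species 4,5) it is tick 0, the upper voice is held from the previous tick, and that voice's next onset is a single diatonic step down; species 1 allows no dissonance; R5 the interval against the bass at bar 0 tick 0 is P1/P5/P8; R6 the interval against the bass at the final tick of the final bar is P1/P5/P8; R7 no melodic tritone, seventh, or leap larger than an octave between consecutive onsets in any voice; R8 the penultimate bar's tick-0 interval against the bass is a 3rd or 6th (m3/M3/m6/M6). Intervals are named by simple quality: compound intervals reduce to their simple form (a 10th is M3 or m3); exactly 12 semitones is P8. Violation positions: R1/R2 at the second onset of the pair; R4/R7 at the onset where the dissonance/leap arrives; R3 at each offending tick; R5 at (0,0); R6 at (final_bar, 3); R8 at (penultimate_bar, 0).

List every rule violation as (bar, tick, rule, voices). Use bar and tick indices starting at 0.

(1, 0, R2, (0, 1))
(1, 0, R4, (0, 2))
(1, 0, R7, (1,))
(1, 0, R7, (2,))
(2, 0, R2, (1, 2))
(2, 0, R4, (0, 2))
(2, 0, R7, (1,))
(3, 0, R1, (1, 2))
(4, 0, R4, (0, 2))
(6, 0, R1, (1, 2))
(6, 0, R2, (0, 1))
(6, 0, R2, (0, 2))

bar 0: v0=F3 v1=F4 v2=C5 downbeat P5
bar 1: v0=E3 v1=B3 v2=D4 downbeat m7
bar 2: v0=D3 v1=F3 v2=C4 downbeat m7
bar 3: v0=C3 v1=A3 v2=E4 downbeat M3
bar 4: v0=E3 v1=C4 v2=F4 downbeat m2
bar 5: v0=E3 v1=C4 v2=G4 downbeat m3
bar 6: v0=F3 v1=F4 v2=C5 downbeat P5
  -> R2 @ bar 1 tick 0 v(0, 1): F3/F4 P8 -> E3/B3 P5 similar
  -> R4 @ bar 1 tick 0 v(0, 2): E3/D4 m7 untreated
  -> R7 @ bar 1 tick 0 v(1,): F4->B3 leap 6st
  -> R7 @ bar 1 tick 0 v(2,): C5->D4 leap 10st
  -> R2 @ bar 2 tick 0 v(1, 2): B3/D4 m3 -> F3/C4 P5 similar
  -> R4 @ bar 2 tick 0 v(0, 2): D3/C4 m7 untreated
  -> R7 @ bar 2 tick 0 v(1,): B3->F3 leap 6st
  -> R1 @ bar 3 tick 0 v(1, 2): F3/C4 P5 -> A3/E4 P5 similar
  -> R4 @ bar 4 tick 0 v(0, 2): E3/F4 m2 untreated
  -> R1 @ bar 6 tick 0 v(1, 2): C4/G4 P5 -> F4/C5 P5 similar
  -> R2 @ bar 6 tick 0 v(0, 1): E3/C4 m6 -> F3/F4 P8 similar
  -> R2 @ bar 6 tick 0 v(0, 2): E3/G4 m3 -> F3/C5 P5 similar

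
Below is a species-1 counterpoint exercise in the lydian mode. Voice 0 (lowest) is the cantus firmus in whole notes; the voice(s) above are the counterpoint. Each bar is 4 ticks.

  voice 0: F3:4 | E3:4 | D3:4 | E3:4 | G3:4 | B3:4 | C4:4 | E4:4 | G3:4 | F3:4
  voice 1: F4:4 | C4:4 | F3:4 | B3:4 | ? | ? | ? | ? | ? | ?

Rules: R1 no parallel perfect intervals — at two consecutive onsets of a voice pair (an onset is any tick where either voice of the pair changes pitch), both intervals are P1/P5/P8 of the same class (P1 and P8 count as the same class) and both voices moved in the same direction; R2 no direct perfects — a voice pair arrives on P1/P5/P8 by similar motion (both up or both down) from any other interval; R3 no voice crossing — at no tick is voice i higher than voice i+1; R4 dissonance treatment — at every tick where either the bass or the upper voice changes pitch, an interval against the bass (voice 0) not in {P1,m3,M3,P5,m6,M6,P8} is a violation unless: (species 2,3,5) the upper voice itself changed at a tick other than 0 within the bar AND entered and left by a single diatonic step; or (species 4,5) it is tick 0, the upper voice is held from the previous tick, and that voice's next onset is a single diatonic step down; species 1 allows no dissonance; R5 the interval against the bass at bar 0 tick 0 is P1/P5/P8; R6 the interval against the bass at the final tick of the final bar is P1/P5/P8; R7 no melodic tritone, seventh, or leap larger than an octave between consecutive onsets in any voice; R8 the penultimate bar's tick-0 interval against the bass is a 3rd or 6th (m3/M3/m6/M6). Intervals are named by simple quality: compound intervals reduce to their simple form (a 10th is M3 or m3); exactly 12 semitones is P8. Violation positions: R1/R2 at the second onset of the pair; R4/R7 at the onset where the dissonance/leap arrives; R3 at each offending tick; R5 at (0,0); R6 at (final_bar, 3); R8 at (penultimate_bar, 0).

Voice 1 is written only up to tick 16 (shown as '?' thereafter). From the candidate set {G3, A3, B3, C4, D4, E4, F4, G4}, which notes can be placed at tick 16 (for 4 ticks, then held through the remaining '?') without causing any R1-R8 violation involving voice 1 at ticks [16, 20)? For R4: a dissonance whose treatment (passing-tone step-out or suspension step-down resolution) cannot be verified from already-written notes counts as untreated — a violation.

G3: legal
A3: violates R4
B3: legal
C4: violates R4
D4: violates R1
E4: legal
F4: violates R4,R7
G4: violates R2

{B3, E4, G3}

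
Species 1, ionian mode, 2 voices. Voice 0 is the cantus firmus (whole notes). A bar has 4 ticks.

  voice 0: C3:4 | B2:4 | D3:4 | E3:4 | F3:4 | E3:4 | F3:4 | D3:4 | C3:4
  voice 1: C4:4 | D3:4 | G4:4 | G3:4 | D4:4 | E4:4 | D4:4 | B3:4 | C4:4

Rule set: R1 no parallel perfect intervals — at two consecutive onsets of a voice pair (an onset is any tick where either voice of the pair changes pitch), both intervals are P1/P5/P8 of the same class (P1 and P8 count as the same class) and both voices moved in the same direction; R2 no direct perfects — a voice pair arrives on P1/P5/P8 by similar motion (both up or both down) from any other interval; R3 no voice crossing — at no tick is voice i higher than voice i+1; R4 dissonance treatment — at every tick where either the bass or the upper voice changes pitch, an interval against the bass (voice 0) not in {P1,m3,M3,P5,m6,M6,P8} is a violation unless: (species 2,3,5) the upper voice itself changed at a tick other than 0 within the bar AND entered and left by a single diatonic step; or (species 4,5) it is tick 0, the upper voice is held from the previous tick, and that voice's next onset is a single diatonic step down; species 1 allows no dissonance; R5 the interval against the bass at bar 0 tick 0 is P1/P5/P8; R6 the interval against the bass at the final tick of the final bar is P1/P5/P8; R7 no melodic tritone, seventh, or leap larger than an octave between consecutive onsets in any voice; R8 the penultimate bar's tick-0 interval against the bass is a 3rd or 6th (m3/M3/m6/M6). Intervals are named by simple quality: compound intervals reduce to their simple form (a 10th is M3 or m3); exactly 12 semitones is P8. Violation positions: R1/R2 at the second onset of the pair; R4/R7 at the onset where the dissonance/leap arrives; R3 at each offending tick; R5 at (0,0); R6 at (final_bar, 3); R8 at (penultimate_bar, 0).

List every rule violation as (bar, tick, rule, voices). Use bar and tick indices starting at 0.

(1, 0, R7, (1,))
(2, 0, R4, (0, 1))
(2, 0, R7, (1,))

bar 0: v0=C3 v1=C4 downbeat P8
bar 1: v0=B2 v1=D3 downbeat m3
bar 2: v0=D3 v1=G4 downbeat P4
bar 3: v0=E3 v1=G3 downbeat m3
bar 4: v0=F3 v1=D4 downbeat M6
bar 5: v0=E3 v1=E4 downbeat P8
bar 6: v0=F3 v1=D4 downbeat M6
bar 7: v0=D3 v1=B3 downbeat M6
bar 8: v0=C3 v1=C4 downbeat P8
  -> R7 @ bar 1 tick 0 v(1,): C4->D3 leap 10st
  -> R4 @ bar 2 tick 0 v(0, 1): D3/G4 P4 untreated
  -> R7 @ bar 2 tick 0 v(1,): D3->G4 leap 17st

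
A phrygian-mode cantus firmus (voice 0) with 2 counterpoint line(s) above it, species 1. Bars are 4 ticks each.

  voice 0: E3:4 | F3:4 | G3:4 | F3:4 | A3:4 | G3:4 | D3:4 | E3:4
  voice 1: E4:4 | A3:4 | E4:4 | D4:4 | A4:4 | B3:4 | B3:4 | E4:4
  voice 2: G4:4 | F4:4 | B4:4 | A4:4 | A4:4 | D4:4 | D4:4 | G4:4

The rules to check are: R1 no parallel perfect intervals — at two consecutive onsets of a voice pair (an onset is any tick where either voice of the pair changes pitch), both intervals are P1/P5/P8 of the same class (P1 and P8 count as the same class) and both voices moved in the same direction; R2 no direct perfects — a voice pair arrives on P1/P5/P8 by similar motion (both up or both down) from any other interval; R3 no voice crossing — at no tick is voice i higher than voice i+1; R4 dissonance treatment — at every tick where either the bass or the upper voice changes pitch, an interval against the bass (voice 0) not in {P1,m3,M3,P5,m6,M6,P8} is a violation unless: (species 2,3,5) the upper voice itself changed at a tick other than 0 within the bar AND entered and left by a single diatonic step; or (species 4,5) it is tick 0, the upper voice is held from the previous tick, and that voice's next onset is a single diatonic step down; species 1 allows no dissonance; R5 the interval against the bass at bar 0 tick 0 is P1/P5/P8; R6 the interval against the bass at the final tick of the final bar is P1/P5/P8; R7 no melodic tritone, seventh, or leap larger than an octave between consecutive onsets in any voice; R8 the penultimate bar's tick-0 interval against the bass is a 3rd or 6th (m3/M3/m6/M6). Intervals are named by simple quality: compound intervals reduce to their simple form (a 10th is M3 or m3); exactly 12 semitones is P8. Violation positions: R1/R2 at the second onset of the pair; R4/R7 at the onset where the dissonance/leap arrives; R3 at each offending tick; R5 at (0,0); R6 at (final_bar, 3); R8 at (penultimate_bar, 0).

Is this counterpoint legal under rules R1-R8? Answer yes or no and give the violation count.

bar 0: v0=E3 v1=E4 v2=G4 (m3)
bar 1: v0=F3 v1=A3 v2=F4 (P8)
bar 2: v0=G3 v1=E4 v2=B4 (M3)
bar 3: v0=F3 v1=D4 v2=A4 (M3)
bar 4: v0=A3 v1=A4 v2=A4 (P8)
bar 5: v0=G3 v1=B3 v2=D4 (P5)
bar 6: v0=D3 v1=B3 v2=D4 (P8)
bar 7: v0=E3 v1=E4 v2=G4 (m3)
  R5 @ bar0.0: opens on m3
  R2 @ bar2.0: A3/F4 m6 -> E4/B4 P5 similar
  R7 @ bar2.0: F4->B4 leap 6st
  R1 @ bar3.0: E4/B4 P5 -> D4/A4 P5 similar
  R2 @ bar4.0: F3/D4 M6 -> A3/A4 P8 similar
  R2 @ bar5.0: A3/A4 P8 -> G3/D4 P5 similar
  R7 @ bar5.0: A4->B3 leap 10st
  R8 @ bar6.0: penult P8 not 3rd/6th
  R2 @ bar7.0: D3/B3 M6 -> E3/E4 P8 similar
  R6 @ bar7.3: closes on m3

No (10 violations)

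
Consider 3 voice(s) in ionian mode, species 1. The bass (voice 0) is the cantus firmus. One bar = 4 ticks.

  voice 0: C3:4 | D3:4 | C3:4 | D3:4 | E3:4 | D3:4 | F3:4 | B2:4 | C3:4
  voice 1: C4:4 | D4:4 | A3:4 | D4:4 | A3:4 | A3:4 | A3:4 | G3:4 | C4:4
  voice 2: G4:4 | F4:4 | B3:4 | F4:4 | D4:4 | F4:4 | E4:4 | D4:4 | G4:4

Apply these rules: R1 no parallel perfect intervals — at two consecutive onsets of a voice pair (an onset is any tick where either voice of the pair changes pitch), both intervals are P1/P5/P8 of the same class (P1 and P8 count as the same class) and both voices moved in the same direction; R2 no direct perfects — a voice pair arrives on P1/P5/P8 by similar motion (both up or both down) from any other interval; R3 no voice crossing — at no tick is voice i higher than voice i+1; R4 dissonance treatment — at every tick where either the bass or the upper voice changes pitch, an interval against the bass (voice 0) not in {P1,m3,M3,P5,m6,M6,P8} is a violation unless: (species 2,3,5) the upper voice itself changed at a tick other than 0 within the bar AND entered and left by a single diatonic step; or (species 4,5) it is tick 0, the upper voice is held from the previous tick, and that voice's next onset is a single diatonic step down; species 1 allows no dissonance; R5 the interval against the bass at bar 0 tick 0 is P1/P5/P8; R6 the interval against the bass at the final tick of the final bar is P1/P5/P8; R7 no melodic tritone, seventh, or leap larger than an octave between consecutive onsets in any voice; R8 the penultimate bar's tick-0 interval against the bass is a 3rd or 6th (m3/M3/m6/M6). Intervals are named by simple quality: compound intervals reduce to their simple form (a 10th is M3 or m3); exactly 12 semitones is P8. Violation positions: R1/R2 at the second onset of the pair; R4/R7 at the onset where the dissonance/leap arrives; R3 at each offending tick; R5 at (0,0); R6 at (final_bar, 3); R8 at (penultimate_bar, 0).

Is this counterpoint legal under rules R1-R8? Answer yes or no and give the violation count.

bar 0: v0=C3 v1=C4 v2=G4 (P5)
bar 1: v0=D3 v1=D4 v2=F4 (m3)
bar 2: v0=C3 v1=A3 v2=B3 (M7)
bar 3: v0=D3 v1=D4 v2=F4 (m3)
bar 4: v0=E3 v1=A3 v2=D4 (m7)
bar 5: v0=D3 v1=A3 v2=F4 (m3)
bar 6: v0=F3 v1=A3 v2=E4 (M7)
bar 7: v0=B2 v1=G3 v2=D4 (m3)
bar 8: v0=C3 v1=C4 v2=G4 (P5)
  R1 @ bar1.0: C3/C4 P8 -> D3/D4 P8 similar
  R4 @ bar2.0: C3/B3 M7 untreated
  R7 @ bar2.0: F4->B3 leap 6st
  R2 @ bar3.0: C3/A3 M6 -> D3/D4 P8 similar
  R7 @ bar3.0: B3->F4 leap 6st
  R4 @ bar4.0: E3/A3 P4 untreated
  R4 @ bar4.0: E3/D4 m7 untreated
  R4 @ bar6.0: F3/E4 M7 untreated
  R1 @ bar7.0: A3/E4 P5 -> G3/D4 P5 similar
  R7 @ bar7.0: F3->B2 leap 6st
  R1 @ bar8.0: G3/D4 P5 -> C4/G4 P5 similar
  R2 @ bar8.0: B2/G3 m6 -> C3/C4 P8 similar
  R2 @ bar8.0: B2/D4 m3 -> C3/G4 P5 similar

No (13 violations)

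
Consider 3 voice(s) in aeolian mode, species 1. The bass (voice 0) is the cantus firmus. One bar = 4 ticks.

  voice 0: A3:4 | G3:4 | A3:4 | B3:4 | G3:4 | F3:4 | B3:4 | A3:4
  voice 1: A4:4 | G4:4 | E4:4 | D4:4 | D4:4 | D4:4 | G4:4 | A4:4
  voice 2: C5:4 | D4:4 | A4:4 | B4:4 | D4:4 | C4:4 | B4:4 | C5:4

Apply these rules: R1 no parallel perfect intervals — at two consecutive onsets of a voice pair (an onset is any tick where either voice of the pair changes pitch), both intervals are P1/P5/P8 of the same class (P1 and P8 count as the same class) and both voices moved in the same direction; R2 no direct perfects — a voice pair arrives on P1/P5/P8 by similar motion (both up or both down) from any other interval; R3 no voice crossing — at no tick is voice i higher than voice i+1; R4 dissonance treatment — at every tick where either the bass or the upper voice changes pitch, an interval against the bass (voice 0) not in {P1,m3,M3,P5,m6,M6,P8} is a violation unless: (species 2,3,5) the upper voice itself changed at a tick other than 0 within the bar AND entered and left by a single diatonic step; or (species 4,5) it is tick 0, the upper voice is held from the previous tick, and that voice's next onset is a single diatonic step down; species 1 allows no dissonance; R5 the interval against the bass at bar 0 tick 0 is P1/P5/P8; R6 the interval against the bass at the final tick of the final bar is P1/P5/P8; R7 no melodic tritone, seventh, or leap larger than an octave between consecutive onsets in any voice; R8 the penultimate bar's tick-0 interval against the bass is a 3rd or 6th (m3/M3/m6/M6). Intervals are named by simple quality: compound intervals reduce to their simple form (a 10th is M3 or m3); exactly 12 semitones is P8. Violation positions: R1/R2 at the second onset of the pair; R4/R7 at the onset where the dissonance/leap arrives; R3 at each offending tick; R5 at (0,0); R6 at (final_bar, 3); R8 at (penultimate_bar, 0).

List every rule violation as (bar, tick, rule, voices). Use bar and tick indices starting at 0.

bar 0: v0=A3 v1=A4 v2=C5 downbeat m3
bar 1: v0=G3 v1=G4 v2=D4 downbeat P5
bar 2: v0=A3 v1=E4 v2=A4 downbeat P8
bar 3: v0=B3 v1=D4 v2=B4 downbeat P8
bar 4: v0=G3 v1=D4 v2=D4 downbeat P5
bar 5: v0=F3 v1=D4 v2=C4 downbeat P5
bar 6: v0=B3 v1=G4 v2=B4 downbeat P8
bar 7: v0=A3 v1=A4 v2=C5 downbeat m3
  -> R5 @ bar 0 tick 0 v(0, 2): opens on m3
  -> R1 @ bar 1 tick 0 v(0, 1): A3/A4 P8 -> G3/G4 P8 similar
  -> R2 @ bar 1 tick 0 v(0, 2): A3/C5 m3 -> G3/D4 P5 similar
  -> R3 @ bar 1 tick 0 v(1, 2): G4 above D4
  -> R7 @ bar 1 tick 0 v(2,): C5->D4 leap 10st
  -> R3 @ bar 1 tick 1 v(1, 2): G4 above D4
  -> R3 @ bar 1 tick 2 v(1, 2): G4 above D4
  -> R3 @ bar 1 tick 3 v(1, 2): G4 above D4
  -> R2 @ bar 2 tick 0 v(0, 2): G3/D4 P5 -> A3/A4 P8 similar
  -> R1 @ bar 3 tick 0 v(0, 2): A3/A4 P8 -> B3/B4 P8 similar
  -> R2 @ bar 4 tick 0 v(0, 2): B3/B4 P8 -> G3/D4 P5 similar
  -> R1 @ bar 5 tick 0 v(0, 2): G3/D4 P5 -> F3/C4 P5 similar
  -> R3 @ bar 5 tick 0 v(1, 2): D4 above C4
  -> R3 @ bar 5 tick 1 v(1, 2): D4 above C4
  -> R3 @ bar 5 tick 2 v(1, 2): D4 above C4
  -> R3 @ bar 5 tick 3 v(1, 2): D4 above C4
  -> R2 @ bar 6 tick 0 v(0, 2): F3/C4 P5 -> B3/B4 P8 similar
  -> R7 @ bar 6 tick 0 v(0,): F3->B3 leap 6st
  -> R7 @ bar 6 tick 0 v(2,): C4->B4 leap 11st
  -> R8 @ bar 6 tick 0 v(0, 2): penult P8 not 3rd/6th
  -> R6 @ bar 7 tick 3 v(0, 2): closes on m3

(0, 0, R5, (0, 2))
(1, 0, R1, (0, 1))
(1, 0, R2, (0, 2))
(1, 0, R3, (1, 2))
(1, 0, R7, (2,))
(1, 1, R3, (1, 2))
(1, 2, R3, (1, 2))
(1, 3, R3, (1, 2))
(2, 0, R2, (0, 2))
(3, 0, R1, (0, 2))
(4, 0, R2, (0, 2))
(5, 0, R1, (0, 2))
(5, 0, R3, (1, 2))
(5, 1, R3, (1, 2))
(5, 2, R3, (1, 2))
(5, 3, R3, (1, 2))
(6, 0, R2, (0, 2))
(6, 0, R7, (0,))
(6, 0, R7, (2,))
(6, 0, R8, (0, 2))
(7, 3, R6, (0, 2))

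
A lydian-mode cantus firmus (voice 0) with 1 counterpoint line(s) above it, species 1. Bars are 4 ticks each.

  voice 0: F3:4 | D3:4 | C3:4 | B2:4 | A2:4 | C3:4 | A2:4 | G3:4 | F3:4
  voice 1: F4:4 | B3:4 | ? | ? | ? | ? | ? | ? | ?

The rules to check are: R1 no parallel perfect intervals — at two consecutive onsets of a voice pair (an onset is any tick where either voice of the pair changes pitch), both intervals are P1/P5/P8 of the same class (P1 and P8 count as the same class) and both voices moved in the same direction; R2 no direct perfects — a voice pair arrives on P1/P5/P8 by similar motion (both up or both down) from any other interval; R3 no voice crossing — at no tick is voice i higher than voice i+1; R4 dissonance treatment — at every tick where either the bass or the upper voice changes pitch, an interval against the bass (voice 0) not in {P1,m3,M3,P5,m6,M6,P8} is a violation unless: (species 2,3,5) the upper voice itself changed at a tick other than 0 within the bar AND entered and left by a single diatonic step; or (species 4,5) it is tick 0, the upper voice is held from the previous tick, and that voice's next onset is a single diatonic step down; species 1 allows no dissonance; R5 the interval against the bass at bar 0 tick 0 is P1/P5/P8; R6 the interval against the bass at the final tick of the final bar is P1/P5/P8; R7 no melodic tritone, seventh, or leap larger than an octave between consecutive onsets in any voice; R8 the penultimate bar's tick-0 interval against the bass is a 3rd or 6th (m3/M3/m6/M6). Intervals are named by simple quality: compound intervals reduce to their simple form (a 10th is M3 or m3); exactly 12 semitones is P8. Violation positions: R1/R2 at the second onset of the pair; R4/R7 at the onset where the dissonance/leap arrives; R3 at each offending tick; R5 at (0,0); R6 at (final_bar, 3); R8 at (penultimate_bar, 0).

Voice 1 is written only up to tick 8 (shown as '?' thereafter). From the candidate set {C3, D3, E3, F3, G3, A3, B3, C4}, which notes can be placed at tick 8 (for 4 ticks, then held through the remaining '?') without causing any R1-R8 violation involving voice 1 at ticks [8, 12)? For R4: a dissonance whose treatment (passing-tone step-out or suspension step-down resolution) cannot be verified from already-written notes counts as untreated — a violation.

C3: violates R2,R7
D3: violates R4
E3: legal
F3: violates R4,R7
G3: violates R2
A3: legal
B3: violates R4
C4: legal

{A3, C4, E3}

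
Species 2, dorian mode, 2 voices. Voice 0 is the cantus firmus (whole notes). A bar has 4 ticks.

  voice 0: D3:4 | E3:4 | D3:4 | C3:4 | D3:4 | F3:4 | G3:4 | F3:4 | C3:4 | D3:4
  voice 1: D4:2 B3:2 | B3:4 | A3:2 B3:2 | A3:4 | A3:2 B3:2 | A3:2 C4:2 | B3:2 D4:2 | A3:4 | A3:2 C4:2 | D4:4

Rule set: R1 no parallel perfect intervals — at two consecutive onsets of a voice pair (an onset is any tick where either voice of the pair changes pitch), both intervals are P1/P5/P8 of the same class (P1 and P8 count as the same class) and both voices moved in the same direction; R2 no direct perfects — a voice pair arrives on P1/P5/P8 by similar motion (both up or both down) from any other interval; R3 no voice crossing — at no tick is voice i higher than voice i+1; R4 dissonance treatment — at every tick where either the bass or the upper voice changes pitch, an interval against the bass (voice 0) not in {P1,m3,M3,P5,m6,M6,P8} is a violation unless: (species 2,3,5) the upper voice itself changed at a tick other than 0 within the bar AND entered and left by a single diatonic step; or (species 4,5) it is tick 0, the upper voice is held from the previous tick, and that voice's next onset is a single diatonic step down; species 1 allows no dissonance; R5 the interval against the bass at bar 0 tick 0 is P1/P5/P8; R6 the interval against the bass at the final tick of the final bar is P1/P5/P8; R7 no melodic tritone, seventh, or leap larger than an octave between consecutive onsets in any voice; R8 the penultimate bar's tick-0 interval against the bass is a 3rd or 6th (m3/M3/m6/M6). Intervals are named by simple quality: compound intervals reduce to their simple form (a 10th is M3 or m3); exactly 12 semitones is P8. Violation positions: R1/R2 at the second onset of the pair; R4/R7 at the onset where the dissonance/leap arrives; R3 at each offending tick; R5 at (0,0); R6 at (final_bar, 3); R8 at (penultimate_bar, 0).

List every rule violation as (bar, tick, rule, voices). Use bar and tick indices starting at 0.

(2, 0, R1, (0, 1))
(9, 0, R1, (0, 1))

bar 0: v0=D3 v1=D4 downbeat P8
bar 1: v0=E3 v1=B3 downbeat P5
bar 2: v0=D3 v1=A3 downbeat P5
bar 3: v0=C3 v1=A3 downbeat M6
bar 4: v0=D3 v1=A3 downbeat P5
bar 5: v0=F3 v1=A3 downbeat M3
bar 6: v0=G3 v1=B3 downbeat M3
bar 7: v0=F3 v1=A3 downbeat M3
bar 8: v0=C3 v1=A3 downbeat M6
bar 9: v0=D3 v1=D4 downbeat P8
  -> R1 @ bar 2 tick 0 v(0, 1): E3/B3 P5 -> D3/A3 P5 similar
  -> R1 @ bar 9 tick 0 v(0, 1): C3/C4 P8 -> D3/D4 P8 similar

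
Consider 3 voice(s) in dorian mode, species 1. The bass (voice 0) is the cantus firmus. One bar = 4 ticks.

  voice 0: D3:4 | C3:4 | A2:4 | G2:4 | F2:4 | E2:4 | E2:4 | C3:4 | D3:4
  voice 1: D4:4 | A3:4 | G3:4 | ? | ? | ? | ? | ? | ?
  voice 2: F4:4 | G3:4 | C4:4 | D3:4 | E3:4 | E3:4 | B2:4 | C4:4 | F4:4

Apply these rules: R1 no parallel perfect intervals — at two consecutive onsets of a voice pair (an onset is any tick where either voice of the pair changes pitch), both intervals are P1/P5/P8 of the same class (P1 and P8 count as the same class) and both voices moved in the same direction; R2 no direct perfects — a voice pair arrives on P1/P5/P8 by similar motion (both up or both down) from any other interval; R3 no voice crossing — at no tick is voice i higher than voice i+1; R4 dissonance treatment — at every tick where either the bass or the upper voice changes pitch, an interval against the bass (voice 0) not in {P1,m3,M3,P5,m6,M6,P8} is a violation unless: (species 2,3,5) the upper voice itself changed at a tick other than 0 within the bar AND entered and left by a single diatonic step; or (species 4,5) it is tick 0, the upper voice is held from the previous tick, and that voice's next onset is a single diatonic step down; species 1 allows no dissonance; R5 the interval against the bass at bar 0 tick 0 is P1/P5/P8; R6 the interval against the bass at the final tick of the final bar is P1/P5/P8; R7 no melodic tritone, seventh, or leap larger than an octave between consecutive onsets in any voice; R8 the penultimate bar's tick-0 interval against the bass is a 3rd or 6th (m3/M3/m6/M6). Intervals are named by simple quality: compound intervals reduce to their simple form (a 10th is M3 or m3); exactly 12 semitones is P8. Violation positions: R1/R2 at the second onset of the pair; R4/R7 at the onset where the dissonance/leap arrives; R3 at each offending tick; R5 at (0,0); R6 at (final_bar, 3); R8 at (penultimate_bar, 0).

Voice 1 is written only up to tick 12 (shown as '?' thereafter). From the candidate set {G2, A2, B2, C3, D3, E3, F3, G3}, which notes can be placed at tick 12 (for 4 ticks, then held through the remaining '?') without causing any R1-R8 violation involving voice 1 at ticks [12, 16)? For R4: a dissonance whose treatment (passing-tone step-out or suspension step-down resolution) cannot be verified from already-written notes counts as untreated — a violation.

{B2}

G2: violates R2
A2: violates R4,R7
B2: legal
C3: violates R4
D3: violates R2
E3: violates R3
F3: violates R3,R4
G3: violates R3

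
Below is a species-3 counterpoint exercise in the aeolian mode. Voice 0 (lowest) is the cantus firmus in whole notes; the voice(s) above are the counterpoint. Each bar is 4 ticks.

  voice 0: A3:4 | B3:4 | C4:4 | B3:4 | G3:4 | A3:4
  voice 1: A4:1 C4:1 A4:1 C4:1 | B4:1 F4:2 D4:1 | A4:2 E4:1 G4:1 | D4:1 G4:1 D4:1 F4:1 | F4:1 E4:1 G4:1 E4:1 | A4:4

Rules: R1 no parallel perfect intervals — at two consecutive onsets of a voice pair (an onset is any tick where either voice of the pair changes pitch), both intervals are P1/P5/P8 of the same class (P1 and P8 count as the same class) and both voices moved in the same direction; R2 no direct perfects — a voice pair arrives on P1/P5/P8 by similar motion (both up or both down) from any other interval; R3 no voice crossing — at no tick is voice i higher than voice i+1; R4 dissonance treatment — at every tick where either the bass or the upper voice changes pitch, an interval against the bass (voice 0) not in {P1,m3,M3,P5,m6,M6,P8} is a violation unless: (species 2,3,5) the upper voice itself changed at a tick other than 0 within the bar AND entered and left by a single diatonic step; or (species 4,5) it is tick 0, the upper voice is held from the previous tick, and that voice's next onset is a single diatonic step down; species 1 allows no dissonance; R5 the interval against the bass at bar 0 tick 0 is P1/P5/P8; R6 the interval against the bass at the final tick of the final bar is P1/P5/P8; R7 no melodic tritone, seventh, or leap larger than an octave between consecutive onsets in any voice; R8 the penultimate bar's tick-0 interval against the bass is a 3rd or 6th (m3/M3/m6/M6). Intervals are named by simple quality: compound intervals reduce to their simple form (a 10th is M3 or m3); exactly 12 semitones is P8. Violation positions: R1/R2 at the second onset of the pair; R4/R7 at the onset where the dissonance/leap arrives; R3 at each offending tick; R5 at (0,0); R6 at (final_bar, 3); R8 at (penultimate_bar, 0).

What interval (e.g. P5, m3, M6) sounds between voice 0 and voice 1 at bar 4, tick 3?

voice 0=G3 voice 1=E4 -> M6

M6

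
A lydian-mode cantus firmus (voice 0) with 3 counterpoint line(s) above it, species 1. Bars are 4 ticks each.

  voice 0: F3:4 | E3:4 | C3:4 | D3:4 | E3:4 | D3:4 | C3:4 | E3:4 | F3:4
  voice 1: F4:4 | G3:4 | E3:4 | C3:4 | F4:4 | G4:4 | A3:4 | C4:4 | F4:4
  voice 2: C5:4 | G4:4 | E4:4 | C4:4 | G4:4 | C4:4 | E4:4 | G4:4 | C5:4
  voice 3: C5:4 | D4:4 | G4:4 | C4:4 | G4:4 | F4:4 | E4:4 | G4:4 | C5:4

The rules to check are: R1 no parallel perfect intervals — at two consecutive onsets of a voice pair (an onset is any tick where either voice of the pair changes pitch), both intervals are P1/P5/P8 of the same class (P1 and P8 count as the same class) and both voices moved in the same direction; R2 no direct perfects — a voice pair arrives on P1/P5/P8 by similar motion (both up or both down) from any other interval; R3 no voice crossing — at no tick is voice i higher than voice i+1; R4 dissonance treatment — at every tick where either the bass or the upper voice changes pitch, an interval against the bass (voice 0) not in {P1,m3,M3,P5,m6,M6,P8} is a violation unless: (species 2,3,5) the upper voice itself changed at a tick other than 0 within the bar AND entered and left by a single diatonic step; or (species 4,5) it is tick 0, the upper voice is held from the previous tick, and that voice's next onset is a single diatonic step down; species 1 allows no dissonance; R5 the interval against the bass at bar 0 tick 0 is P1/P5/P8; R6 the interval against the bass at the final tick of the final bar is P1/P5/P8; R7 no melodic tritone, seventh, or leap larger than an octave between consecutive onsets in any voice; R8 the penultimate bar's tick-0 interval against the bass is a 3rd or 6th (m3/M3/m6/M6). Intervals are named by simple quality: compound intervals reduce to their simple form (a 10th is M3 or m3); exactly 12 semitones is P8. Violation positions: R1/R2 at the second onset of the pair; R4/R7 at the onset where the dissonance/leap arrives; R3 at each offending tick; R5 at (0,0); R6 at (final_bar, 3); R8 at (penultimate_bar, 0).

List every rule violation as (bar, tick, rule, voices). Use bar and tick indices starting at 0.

bar 0: v0=F3 v1=F4 v2=C5 v3=C5 downbeat P5
bar 1: v0=E3 v1=G3 v2=G4 v3=D4 downbeat m7
bar 2: v0=C3 v1=E3 v2=E4 v3=G4 downbeat P5
bar 3: v0=D3 v1=C3 v2=C4 v3=C4 downbeat m7
bar 4: v0=E3 v1=F4 v2=G4 v3=G4 downbeat m3
bar 5: v0=D3 v1=G4 v2=C4 v3=F4 downbeat m3
bar 6: v0=C3 v1=A3 v2=E4 v3=E4 downbeat M3
bar 7: v0=E3 v1=C4 v2=G4 v3=G4 downbeat m3
bar 8: v0=F3 v1=F4 v2=C5 v3=C5 downbeat P5
  -> R1 @ bar 1 tick 0 v(1, 3): F4/C5 P5 -> G3/D4 P5 similar
  -> R2 @ bar 1 tick 0 v(1, 2): F4/C5 P5 -> G3/G4 P8 similar
  -> R3 @ bar 1 tick 0 v(2, 3): G4 above D4
  -> R4 @ bar 1 tick 0 v(0, 3): E3/D4 m7 untreated
  -> R7 @ bar 1 tick 0 v(1,): F4->G3 leap 10st
  -> R7 @ bar 1 tick 0 v(3,): C5->D4 leap 10st
  -> R3 @ bar 1 tick 1 v(2, 3): G4 above D4
  -> R3 @ bar 1 tick 2 v(2, 3): G4 above D4
  -> R3 @ bar 1 tick 3 v(2, 3): G4 above D4
  -> R1 @ bar 2 tick 0 v(1, 2): G3/G4 P8 -> E3/E4 P8 similar
  -> R1 @ bar 3 tick 0 v(1, 2): E3/E4 P8 -> C3/C4 P8 similar
  -> R2 @ bar 3 tick 0 v(1, 3): E3/G4 m3 -> C3/C4 P8 similar
  -> R2 @ bar 3 tick 0 v(2, 3): E4/G4 m3 -> C4/C4 P1 similar
  -> R3 @ bar 3 tick 0 v(0, 1): D3 above C3
  -> R4 @ bar 3 tick 0 v(0, 1): D3/C3 M2 untreated
  -> R4 @ bar 3 tick 0 v(0, 2): D3/C4 m7 untreated
  -> R4 @ bar 3 tick 0 v(0, 3): D3/C4 m7 untreated
  -> R3 @ bar 3 tick 1 v(0, 1): D3 above C3
  -> R3 @ bar 3 tick 2 v(0, 1): D3 above C3
  -> R3 @ bar 3 tick 3 v(0, 1): D3 above C3
  -> R1 @ bar 4 tick 0 v(2, 3): C4/C4 P1 -> G4/G4 P1 similar
  -> R4 @ bar 4 tick 0 v(0, 1): E3/F4 m2 untreated
  -> R7 @ bar 4 tick 0 v(1,): C3->F4 leap 17st
  -> R3 @ bar 5 tick 0 v(1, 2): G4 above C4
  -> R4 @ bar 5 tick 0 v(0, 1): D3/G4 P4 untreated
  -> R4 @ bar 5 tick 0 v(0, 2): D3/C4 m7 untreated
  -> R3 @ bar 5 tick 1 v(1, 2): G4 above C4
  -> R3 @ bar 5 tick 2 v(1, 2): G4 above C4
  -> R3 @ bar 5 tick 3 v(1, 2): G4 above C4
  -> R2 @ bar 6 tick 0 v(1, 3): G4/F4 M2 -> A3/E4 P5 similar
  -> R7 @ bar 6 tick 0 v(1,): G4->A3 leap 10st
  -> R1 @ bar 7 tick 0 v(1, 2): A3/E4 P5 -> C4/G4 P5 similar
  -> R1 @ bar 7 tick 0 v(1, 3): A3/E4 P5 -> C4/G4 P5 similar
  -> R1 @ bar 7 tick 0 v(2, 3): E4/E4 P1 -> G4/G4 P1 similar
  -> R1 @ bar 8 tick 0 v(1, 2): C4/G4 P5 -> F4/C5 P5 similar
  -> R1 @ bar 8 tick 0 v(1, 3): C4/G4 P5 -> F4/C5 P5 similar
  -> R1 @ bar 8 tick 0 v(2, 3): G4/G4 P1 -> C5/C5 P1 similar
  -> R2 @ bar 8 tick 0 v(0, 1): E3/C4 m6 -> F3/F4 P8 similar
  -> R2 @ bar 8 tick 0 v(0, 2): E3/G4 m3 -> F3/C5 P5 similar
  -> R2 @ bar 8 tick 0 v(0, 3): E3/G4 m3 -> F3/C5 P5 similar

(1, 0, R1, (1, 3))
(1, 0, R2, (1, 2))
(1, 0, R3, (2, 3))
(1, 0, R4, (0, 3))
(1, 0, R7, (1,))
(1, 0, R7, (3,))
(1, 1, R3, (2, 3))
(1, 2, R3, (2, 3))
(1, 3, R3, (2, 3))
(2, 0, R1, (1, 2))
(3, 0, R1, (1, 2))
(3, 0, R2, (1, 3))
(3, 0, R2, (2, 3))
(3, 0, R3, (0, 1))
(3, 0, R4, (0, 1))
(3, 0, R4, (0, 2))
(3, 0, R4, (0, 3))
(3, 1, R3, (0, 1))
(3, 2, R3, (0, 1))
(3, 3, R3, (0, 1))
(4, 0, R1, (2, 3))
(4, 0, R4, (0, 1))
(4, 0, R7, (1,))
(5, 0, R3, (1, 2))
(5, 0, R4, (0, 1))
(5, 0, R4, (0, 2))
(5, 1, R3, (1, 2))
(5, 2, R3, (1, 2))
(5, 3, R3, (1, 2))
(6, 0, R2, (1, 3))
(6, 0, R7, (1,))
(7, 0, R1, (1, 2))
(7, 0, R1, (1, 3))
(7, 0, R1, (2, 3))
(8, 0, R1, (1, 2))
(8, 0, R1, (1, 3))
(8, 0, R1, (2, 3))
(8, 0, R2, (0, 1))
(8, 0, R2, (0, 2))
(8, 0, R2, (0, 3))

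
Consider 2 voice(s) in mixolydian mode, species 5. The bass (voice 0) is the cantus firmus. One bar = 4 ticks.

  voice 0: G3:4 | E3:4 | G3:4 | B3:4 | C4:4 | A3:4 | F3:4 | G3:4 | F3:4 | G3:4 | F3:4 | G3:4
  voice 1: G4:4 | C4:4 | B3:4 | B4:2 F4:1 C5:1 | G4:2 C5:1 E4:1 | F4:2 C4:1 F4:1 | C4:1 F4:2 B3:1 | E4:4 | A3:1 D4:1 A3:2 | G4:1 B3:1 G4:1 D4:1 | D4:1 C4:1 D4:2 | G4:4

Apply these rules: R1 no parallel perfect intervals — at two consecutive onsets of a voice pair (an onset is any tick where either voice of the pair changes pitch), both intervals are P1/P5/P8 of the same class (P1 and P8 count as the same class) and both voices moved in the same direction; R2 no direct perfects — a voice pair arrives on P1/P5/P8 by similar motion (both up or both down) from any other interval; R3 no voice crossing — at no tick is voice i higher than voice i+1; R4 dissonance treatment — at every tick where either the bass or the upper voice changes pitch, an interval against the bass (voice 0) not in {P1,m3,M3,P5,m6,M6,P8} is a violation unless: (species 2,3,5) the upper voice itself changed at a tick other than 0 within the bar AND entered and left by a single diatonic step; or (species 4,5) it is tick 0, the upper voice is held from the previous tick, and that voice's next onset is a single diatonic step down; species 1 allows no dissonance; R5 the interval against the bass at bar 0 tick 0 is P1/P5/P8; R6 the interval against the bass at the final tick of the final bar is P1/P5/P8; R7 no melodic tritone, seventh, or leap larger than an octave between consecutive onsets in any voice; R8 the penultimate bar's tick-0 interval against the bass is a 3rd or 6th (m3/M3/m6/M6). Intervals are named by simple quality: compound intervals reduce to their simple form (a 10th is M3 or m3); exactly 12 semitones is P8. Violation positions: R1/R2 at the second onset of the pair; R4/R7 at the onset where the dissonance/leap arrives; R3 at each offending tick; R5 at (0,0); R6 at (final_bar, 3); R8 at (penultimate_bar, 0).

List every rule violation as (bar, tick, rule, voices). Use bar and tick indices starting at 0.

bar 0: v0=G3 v1=G4 downbeat P8
bar 1: v0=E3 v1=C4 downbeat m6
bar 2: v0=G3 v1=B3 downbeat M3
bar 3: v0=B3 v1=B4 downbeat P8
bar 4: v0=C4 v1=G4 downbeat P5
bar 5: v0=A3 v1=F4 downbeat m6
bar 6: v0=F3 v1=C4 downbeat P5
bar 7: v0=G3 v1=E4 downbeat M6
bar 8: v0=F3 v1=A3 downbeat M3
bar 9: v0=G3 v1=G4 downbeat P8
bar 10: v0=F3 v1=D4 downbeat M6
bar 11: v0=G3 v1=G4 downbeat P8
  -> R2 @ bar 3 tick 0 v(0, 1): G3/B3 M3 -> B3/B4 P8 similar
  -> R4 @ bar 3 tick 2 v(0, 1): B3/F4 TT untreated
  -> R7 @ bar 3 tick 2 v(1,): B4->F4 leap 6st
  -> R4 @ bar 3 tick 3 v(0, 1): B3/C5 m2 untreated
  -> R2 @ bar 6 tick 0 v(0, 1): A3/F4 m6 -> F3/C4 P5 similar
  -> R4 @ bar 6 tick 3 v(0, 1): F3/B3 TT untreated
  -> R7 @ bar 6 tick 3 v(1,): F4->B3 leap 6st
  -> R2 @ bar 9 tick 0 v(0, 1): F3/A3 M3 -> G3/G4 P8 similar
  -> R7 @ bar 9 tick 0 v(1,): A3->G4 leap 10st
  -> R2 @ bar 11 tick 0 v(0, 1): F3/D4 M6 -> G3/G4 P8 similar

(3, 0, R2, (0, 1))
(3, 2, R4, (0, 1))
(3, 2, R7, (1,))
(3, 3, R4, (0, 1))
(6, 0, R2, (0, 1))
(6, 3, R4, (0, 1))
(6, 3, R7, (1,))
(9, 0, R2, (0, 1))
(9, 0, R7, (1,))
(11, 0, R2, (0, 1))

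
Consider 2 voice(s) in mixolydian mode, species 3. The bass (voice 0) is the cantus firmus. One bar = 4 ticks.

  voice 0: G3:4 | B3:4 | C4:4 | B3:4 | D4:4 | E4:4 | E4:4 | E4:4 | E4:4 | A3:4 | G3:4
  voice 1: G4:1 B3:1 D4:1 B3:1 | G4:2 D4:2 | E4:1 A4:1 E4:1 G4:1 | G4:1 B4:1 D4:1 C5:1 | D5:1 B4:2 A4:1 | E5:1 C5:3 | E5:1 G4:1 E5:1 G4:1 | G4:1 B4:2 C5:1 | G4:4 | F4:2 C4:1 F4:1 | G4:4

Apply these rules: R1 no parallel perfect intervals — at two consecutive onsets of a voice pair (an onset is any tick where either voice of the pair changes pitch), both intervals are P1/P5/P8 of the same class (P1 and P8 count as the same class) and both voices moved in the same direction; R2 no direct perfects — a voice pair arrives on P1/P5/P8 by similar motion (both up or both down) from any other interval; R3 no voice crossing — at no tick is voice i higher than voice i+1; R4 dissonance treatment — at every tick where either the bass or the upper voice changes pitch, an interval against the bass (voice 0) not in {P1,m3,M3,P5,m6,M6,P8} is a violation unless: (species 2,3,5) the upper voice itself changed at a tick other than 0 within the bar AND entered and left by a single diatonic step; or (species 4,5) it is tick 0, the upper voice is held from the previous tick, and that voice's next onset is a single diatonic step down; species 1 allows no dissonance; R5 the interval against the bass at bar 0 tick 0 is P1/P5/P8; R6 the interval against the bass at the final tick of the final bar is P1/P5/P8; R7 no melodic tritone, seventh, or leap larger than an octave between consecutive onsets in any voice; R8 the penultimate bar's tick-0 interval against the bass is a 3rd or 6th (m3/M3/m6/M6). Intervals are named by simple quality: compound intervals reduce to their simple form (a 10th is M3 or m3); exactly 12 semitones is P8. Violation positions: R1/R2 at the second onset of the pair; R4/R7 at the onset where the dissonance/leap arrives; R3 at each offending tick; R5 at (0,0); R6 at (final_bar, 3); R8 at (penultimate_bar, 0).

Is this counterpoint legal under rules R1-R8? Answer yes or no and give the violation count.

No (4 violations)

bar 0: v0=G3 v1=G4 (P8)
bar 1: v0=B3 v1=G4 (m6)
bar 2: v0=C4 v1=E4 (M3)
bar 3: v0=B3 v1=G4 (m6)
bar 4: v0=D4 v1=D5 (P8)
bar 5: v0=E4 v1=E5 (P8)
bar 6: v0=E4 v1=E5 (P8)
bar 7: v0=E4 v1=G4 (m3)
bar 8: v0=E4 v1=G4 (m3)
bar 9: v0=A3 v1=F4 (m6)
bar 10: v0=G3 v1=G4 (P8)
  R4 @ bar3.3: B3/C5 m2 untreated
  R7 @ bar3.3: D4->C5 leap 10st
  R2 @ bar4.0: B3/C5 m2 -> D4/D5 P8 similar
  R2 @ bar5.0: D4/A4 P5 -> E4/E5 P8 similar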